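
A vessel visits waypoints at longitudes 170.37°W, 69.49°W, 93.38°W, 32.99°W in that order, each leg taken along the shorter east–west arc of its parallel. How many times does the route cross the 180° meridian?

Leg 1: -170.37° → -69.49°, shortest Δλ = 100.88° (east) — does not cross 180°.
Leg 2: -69.49° → -93.38°, shortest Δλ = -23.89° (west) — does not cross 180°.
Leg 3: -93.38° → -32.99°, shortest Δλ = 60.39° (east) — does not cross 180°.
Total crossings: 0.

0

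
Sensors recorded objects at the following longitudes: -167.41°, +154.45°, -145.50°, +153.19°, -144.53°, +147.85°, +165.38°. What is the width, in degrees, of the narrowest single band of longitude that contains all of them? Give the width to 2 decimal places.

67.62°

Sort the longitudes: -167.41°, -145.50°, -144.53°, +147.85°, +153.19°, +154.45°, +165.38°.
Eastward gaps between consecutive values (wrapping around): 21.91°, 0.97°, 292.38°, 5.34°, 1.26°, 10.93°, 27.21°.
Largest gap = 292.38° ⇒ minimal covering band is its complement: 360° − 292.38° = 67.62°.
Band runs from +147.85° eastward to -144.53°, crossing the antimeridian.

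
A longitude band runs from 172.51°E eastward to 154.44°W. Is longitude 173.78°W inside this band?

Band width going east from +172.51° to -154.44°: ((-154.44 − 172.51) mod 360) = 33.05°.
Offset of -173.78° east of the west edge: ((-173.78 − 172.51) mod 360) = 13.71°.
13.71° ≤ 33.05° ⇒ inside.

Yes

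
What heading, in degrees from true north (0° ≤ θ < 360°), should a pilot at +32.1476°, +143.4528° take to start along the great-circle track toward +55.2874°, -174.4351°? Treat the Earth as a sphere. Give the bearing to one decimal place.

39.0°

Δλ = -174.4351 − 143.4528 = -317.8879°; wrapped into (−180°, 180°]: 42.1121°.
θ = atan2( sin Δλ · cos φ₂ , cos φ₁ · sin φ₂ − sin φ₁ · cos φ₂ · cos Δλ )
  = atan2(0.38187, 0.47120) = 39.022° → normalised to [0°, 360°): 39.022°.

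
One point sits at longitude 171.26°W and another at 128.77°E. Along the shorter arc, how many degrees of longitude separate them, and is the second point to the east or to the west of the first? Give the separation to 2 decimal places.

Raw difference: 128.77 − -171.26 = 300.03°.
Normalise into (−180°, 180°]: 300.03° − 360° = -59.97°.
Negative ⇒ the second point lies to the west; separation 59.97°.

59.97° west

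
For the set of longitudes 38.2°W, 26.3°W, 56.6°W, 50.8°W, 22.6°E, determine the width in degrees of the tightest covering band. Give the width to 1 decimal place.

79.2°

Sort the longitudes: -56.6°, -50.8°, -38.2°, -26.3°, +22.6°.
Eastward gaps between consecutive values (wrapping around): 5.8°, 12.6°, 11.9°, 48.9°, 280.8°.
Largest gap = 280.8° ⇒ minimal covering band is its complement: 360° − 280.8° = 79.2°.
Band runs from -56.6° eastward to +22.6°.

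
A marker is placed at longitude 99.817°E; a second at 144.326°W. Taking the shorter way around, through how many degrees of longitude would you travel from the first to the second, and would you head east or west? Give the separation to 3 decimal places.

Raw difference: -144.326 − 99.817 = -244.143°.
Normalise into (−180°, 180°]: -244.143° + 360° = 115.857°.
Positive ⇒ the second point lies to the east; separation 115.857°.

115.857° east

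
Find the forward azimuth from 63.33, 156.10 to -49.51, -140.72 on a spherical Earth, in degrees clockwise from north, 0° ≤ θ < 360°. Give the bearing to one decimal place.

Δλ = -140.72 − 156.10 = -296.82°; wrapped into (−180°, 180°]: 63.18°.
θ = atan2( sin Δλ · cos φ₂ , cos φ₁ · sin φ₂ − sin φ₁ · cos φ₂ · cos Δλ )
  = atan2(0.57947, -0.60315) = 136.147° → normalised to [0°, 360°): 136.147°.

136.1°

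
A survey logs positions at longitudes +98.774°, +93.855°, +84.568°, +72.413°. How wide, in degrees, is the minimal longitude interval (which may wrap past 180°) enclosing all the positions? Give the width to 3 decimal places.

Sort the longitudes: +72.413°, +84.568°, +93.855°, +98.774°.
Eastward gaps between consecutive values (wrapping around): 12.155°, 9.287°, 4.919°, 333.639°.
Largest gap = 333.639° ⇒ minimal covering band is its complement: 360° − 333.639° = 26.361°.
Band runs from +72.413° eastward to +98.774°.

26.361°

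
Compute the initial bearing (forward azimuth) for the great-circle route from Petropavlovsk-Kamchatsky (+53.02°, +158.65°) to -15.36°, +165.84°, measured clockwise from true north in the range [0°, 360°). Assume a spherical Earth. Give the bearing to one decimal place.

Δλ = 165.84 − 158.65 = 7.19°.
θ = atan2( sin Δλ · cos φ₂ , cos φ₁ · sin φ₂ − sin φ₁ · cos φ₂ · cos Δλ )
  = atan2(0.12069, -0.92359) = 172.555° → normalised to [0°, 360°): 172.555°.

172.6°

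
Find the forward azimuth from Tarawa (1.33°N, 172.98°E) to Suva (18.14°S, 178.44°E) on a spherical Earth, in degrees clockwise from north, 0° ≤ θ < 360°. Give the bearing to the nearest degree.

Δλ = 178.44 − 172.98 = 5.46°.
θ = atan2( sin Δλ · cos φ₂ , cos φ₁ · sin φ₂ − sin φ₁ · cos φ₂ · cos Δλ )
  = atan2(0.09042, -0.33321) = 164.818° → normalised to [0°, 360°): 164.818°.

165°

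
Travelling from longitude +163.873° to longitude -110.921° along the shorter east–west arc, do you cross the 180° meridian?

Yes

Naïve |-110.921 − 163.873| = 274.794° > 180°, so the shorter arc goes the other way round — across 180°.
Signed shortest Δλ = ((-110.921 − 163.873 + 180) mod 360) − 180 = 85.206°.
Going east by 85.206° from +163.873° passes through 180° before reaching -110.921°.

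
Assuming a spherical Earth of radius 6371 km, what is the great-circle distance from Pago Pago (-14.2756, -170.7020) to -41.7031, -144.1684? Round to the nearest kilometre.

Δλ = -144.1684 − -170.7020 = 26.5336°.
Δφ = -41.7031 − -14.2756 = -27.4275°.
a = sin²(Δφ/2) + cos φ₁ · cos φ₂ · sin²(Δλ/2) = 0.094308.
c = 2·atan2(√a, √(1−a)) = 0.62428 rad → d = 6371·c ≈ 3977.28 km.

3977 km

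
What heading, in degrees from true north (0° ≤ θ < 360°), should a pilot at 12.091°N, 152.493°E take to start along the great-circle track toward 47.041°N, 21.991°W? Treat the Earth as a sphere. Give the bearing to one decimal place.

Δλ = -21.991 − 152.493 = -174.484°.
θ = atan2( sin Δλ · cos φ₂ , cos φ₁ · sin φ₂ − sin φ₁ · cos φ₂ · cos Δλ )
  = atan2(-0.06551, 0.85769) = -4.367° → normalised to [0°, 360°): 355.633°.

355.6°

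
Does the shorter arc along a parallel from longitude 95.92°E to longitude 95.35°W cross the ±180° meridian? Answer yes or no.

Yes

Naïve |-95.35 − 95.92| = 191.27° > 180°, so the shorter arc goes the other way round — across 180°.
Signed shortest Δλ = ((-95.35 − 95.92 + 180) mod 360) − 180 = 168.73°.
Going east by 168.73° from +95.92° passes through 180° before reaching -95.35°.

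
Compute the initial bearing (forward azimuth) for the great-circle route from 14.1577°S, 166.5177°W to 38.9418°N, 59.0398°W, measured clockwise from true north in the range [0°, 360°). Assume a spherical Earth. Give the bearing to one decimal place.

Δλ = -59.0398 − -166.5177 = 107.4779°.
θ = atan2( sin Δλ · cos φ₂ , cos φ₁ · sin φ₂ − sin φ₁ · cos φ₂ · cos Δλ )
  = atan2(0.74188, 0.55230) = 53.333° → normalised to [0°, 360°): 53.333°.

53.3°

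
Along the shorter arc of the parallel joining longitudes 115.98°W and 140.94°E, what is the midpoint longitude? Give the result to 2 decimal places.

Signed shortest Δλ from -115.98° to +140.94° is -103.08°.
Midpoint longitude = -115.98° + (-103.08°)/2 = -115.98° − 51.54° = -167.52°.
(The naïve average (-115.98 + +140.94)/2 = 12.48° is on the wrong side of the globe.)

167.52°W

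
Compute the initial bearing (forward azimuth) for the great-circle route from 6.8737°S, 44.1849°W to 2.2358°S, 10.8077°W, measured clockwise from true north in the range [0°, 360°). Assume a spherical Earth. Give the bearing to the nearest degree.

Δλ = -10.8077 − -44.1849 = 33.3772°.
θ = atan2( sin Δλ · cos φ₂ , cos φ₁ · sin φ₂ − sin φ₁ · cos φ₂ · cos Δλ )
  = atan2(0.54973, 0.06113) = 83.654° → normalised to [0°, 360°): 83.654°.

84°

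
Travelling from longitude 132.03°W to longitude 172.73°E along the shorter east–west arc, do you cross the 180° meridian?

Naïve |172.73 − -132.03| = 304.76° > 180°, so the shorter arc goes the other way round — across 180°.
Signed shortest Δλ = ((172.73 − -132.03 + 180) mod 360) − 180 = -55.24°.
Going west by 55.24° from -132.03° passes through 180° before reaching +172.73°.

Yes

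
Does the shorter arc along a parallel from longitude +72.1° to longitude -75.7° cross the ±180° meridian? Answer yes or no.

No

Signed shortest Δλ = ((-75.7 − 72.1 + 180) mod 360) − 180 = -147.8°.
Going west by 147.8° from +72.1° reaches -75.7° without touching 180°.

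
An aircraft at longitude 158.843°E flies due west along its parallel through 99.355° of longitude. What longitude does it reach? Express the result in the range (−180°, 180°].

59.488°E

Start at +158.843°; shift −99.355° → +59.488°.
+59.488° already lies in (−180°, 180°].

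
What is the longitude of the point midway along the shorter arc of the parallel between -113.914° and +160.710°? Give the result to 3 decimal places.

Signed shortest Δλ from -113.914° to +160.710° is -85.376°.
Midpoint longitude = -113.914° + (-85.376°)/2 = -113.914° − 42.688° = -156.602°.
(The naïve average (-113.914 + +160.710)/2 = 23.398° is on the wrong side of the globe.)

-156.602°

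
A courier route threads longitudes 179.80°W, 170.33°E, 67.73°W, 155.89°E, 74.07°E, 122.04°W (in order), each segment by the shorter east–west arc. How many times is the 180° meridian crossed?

4

Leg 1: -179.80° → +170.33°, shortest Δλ = -9.87° (west) — crosses 180°.
Leg 2: +170.33° → -67.73°, shortest Δλ = 121.94° (east) — crosses 180°.
Leg 3: -67.73° → +155.89°, shortest Δλ = -136.38° (west) — crosses 180°.
Leg 4: +155.89° → +74.07°, shortest Δλ = -81.82° (west) — does not cross 180°.
Leg 5: +74.07° → -122.04°, shortest Δλ = 163.89° (east) — crosses 180°.
Total crossings: 4.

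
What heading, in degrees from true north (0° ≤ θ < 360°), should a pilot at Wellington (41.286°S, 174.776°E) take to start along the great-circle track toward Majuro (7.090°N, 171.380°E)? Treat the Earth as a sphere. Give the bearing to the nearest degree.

355°

Δλ = 171.380 − 174.776 = -3.396°.
θ = atan2( sin Δλ · cos φ₂ , cos φ₁ · sin φ₂ − sin φ₁ · cos φ₂ · cos Δλ )
  = atan2(-0.05878, 0.74637) = -4.503° → normalised to [0°, 360°): 355.497°.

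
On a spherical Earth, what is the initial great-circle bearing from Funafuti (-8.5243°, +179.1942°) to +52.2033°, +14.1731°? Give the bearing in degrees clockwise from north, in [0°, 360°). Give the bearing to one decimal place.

347.1°

Δλ = 14.1731 − 179.1942 = -165.0211°.
θ = atan2( sin Δλ · cos φ₂ , cos φ₁ · sin φ₂ − sin φ₁ · cos φ₂ · cos Δλ )
  = atan2(-0.15840, 0.69370) = -12.863° → normalised to [0°, 360°): 347.137°.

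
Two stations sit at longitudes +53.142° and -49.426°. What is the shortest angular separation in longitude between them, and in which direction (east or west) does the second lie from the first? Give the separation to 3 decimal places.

Raw difference: -49.426 − 53.142 = -102.568°.
Normalise into (−180°, 180°]: -102.568° stays -102.568°.
Negative ⇒ the second point lies to the west; separation 102.568°.

102.568° west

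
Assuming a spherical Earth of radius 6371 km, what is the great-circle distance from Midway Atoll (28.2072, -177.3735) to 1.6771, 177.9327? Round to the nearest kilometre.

2992 km

Δλ = 177.9327 − -177.3735 = 355.3062°; wrapped into (−180°, 180°]: -4.6938°.
Δφ = 1.6771 − 28.2072 = -26.5301°.
a = sin²(Δφ/2) + cos φ₁ · cos φ₂ · sin²(Δλ/2) = 0.054127.
c = 2·atan2(√a, √(1−a)) = 0.46961 rad → d = 6371·c ≈ 2991.87 km.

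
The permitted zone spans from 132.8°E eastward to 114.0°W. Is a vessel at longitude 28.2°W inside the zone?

No

Band width going east from +132.8° to -114.0°: ((-114.0 − 132.8) mod 360) = 113.2°.
Offset of -28.2° east of the west edge: ((-28.2 − 132.8) mod 360) = 199.0°.
199.0° > 113.2° ⇒ outside.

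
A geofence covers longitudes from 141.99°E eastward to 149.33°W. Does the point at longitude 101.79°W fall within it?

No

Band width going east from +141.99° to -149.33°: ((-149.33 − 141.99) mod 360) = 68.68°.
Offset of -101.79° east of the west edge: ((-101.79 − 141.99) mod 360) = 116.22°.
116.22° > 68.68° ⇒ outside.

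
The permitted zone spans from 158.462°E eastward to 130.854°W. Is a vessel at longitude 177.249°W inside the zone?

Yes

Band width going east from +158.462° to -130.854°: ((-130.854 − 158.462) mod 360) = 70.684°.
Offset of -177.249° east of the west edge: ((-177.249 − 158.462) mod 360) = 24.289°.
24.289° ≤ 70.684° ⇒ inside.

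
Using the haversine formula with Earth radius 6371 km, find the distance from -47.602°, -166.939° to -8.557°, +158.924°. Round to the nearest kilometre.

Δλ = 158.924 − -166.939 = 325.863°; wrapped into (−180°, 180°]: -34.137°.
Δφ = -8.557 − -47.602 = 39.045°.
a = sin²(Δφ/2) + cos φ₁ · cos φ₂ · sin²(Δλ/2) = 0.169117.
c = 2·atan2(√a, √(1−a)) = 0.84762 rad → d = 6371·c ≈ 5400.22 km.

5400 km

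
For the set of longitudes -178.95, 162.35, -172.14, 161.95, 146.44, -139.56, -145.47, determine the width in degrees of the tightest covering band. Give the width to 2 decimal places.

74.00°

Sort the longitudes: -178.95°, -172.14°, -145.47°, -139.56°, +146.44°, +161.95°, +162.35°.
Eastward gaps between consecutive values (wrapping around): 6.81°, 26.67°, 5.91°, 286.00°, 15.51°, 0.40°, 18.70°.
Largest gap = 286.00° ⇒ minimal covering band is its complement: 360° − 286.00° = 74.00°.
Band runs from +146.44° eastward to -139.56°, crossing the antimeridian.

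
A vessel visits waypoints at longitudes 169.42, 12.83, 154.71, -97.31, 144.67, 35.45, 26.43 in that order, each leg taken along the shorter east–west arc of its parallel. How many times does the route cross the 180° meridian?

Leg 1: +169.42° → +12.83°, shortest Δλ = -156.59° (west) — does not cross 180°.
Leg 2: +12.83° → +154.71°, shortest Δλ = 141.88° (east) — does not cross 180°.
Leg 3: +154.71° → -97.31°, shortest Δλ = 107.98° (east) — crosses 180°.
Leg 4: -97.31° → +144.67°, shortest Δλ = -118.02° (west) — crosses 180°.
Leg 5: +144.67° → +35.45°, shortest Δλ = -109.22° (west) — does not cross 180°.
Leg 6: +35.45° → +26.43°, shortest Δλ = -9.02° (west) — does not cross 180°.
Total crossings: 2.

2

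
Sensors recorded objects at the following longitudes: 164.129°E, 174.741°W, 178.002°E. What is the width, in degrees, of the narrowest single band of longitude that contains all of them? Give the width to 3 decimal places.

Sort the longitudes: -174.741°, +164.129°, +178.002°.
Eastward gaps between consecutive values (wrapping around): 338.870°, 13.873°, 7.257°.
Largest gap = 338.870° ⇒ minimal covering band is its complement: 360° − 338.870° = 21.130°.
Band runs from +164.129° eastward to -174.741°, crossing the antimeridian.

21.130°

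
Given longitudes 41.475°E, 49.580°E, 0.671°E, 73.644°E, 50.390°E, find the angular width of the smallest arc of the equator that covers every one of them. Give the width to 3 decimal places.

72.973°

Sort the longitudes: +0.671°, +41.475°, +49.580°, +50.390°, +73.644°.
Eastward gaps between consecutive values (wrapping around): 40.804°, 8.105°, 0.810°, 23.254°, 287.027°.
Largest gap = 287.027° ⇒ minimal covering band is its complement: 360° − 287.027° = 72.973°.
Band runs from +0.671° eastward to +73.644°.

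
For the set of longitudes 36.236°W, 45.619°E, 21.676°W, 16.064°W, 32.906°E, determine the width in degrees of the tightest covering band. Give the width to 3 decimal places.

Sort the longitudes: -36.236°, -21.676°, -16.064°, +32.906°, +45.619°.
Eastward gaps between consecutive values (wrapping around): 14.560°, 5.612°, 48.970°, 12.713°, 278.145°.
Largest gap = 278.145° ⇒ minimal covering band is its complement: 360° − 278.145° = 81.855°.
Band runs from -36.236° eastward to +45.619°.

81.855°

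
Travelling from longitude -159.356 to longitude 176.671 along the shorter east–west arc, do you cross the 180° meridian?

Yes

Naïve |176.671 − -159.356| = 336.027° > 180°, so the shorter arc goes the other way round — across 180°.
Signed shortest Δλ = ((176.671 − -159.356 + 180) mod 360) − 180 = -23.973°.
Going west by 23.973° from -159.356° passes through 180° before reaching +176.671°.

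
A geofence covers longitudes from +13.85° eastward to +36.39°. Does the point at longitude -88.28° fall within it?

Band width going east from +13.85° to +36.39°: ((36.39 − 13.85) mod 360) = 22.54°.
Offset of -88.28° east of the west edge: ((-88.28 − 13.85) mod 360) = 257.87°.
257.87° > 22.54° ⇒ outside.

No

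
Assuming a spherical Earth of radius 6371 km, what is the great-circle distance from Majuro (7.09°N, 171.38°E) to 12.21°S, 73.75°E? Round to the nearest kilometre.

10998 km

Δλ = 73.75 − 171.38 = -97.63°.
Δφ = -12.21 − 7.09 = -19.30°.
a = sin²(Δφ/2) + cos φ₁ · cos φ₂ · sin²(Δλ/2) = 0.577442.
c = 2·atan2(√a, √(1−a)) = 1.72631 rad → d = 6371·c ≈ 10998.30 km.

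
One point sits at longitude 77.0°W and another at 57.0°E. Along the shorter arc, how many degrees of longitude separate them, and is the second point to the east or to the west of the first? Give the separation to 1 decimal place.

Raw difference: 57.0 − -77.0 = 134.0°.
Normalise into (−180°, 180°]: 134.0° stays 134.0°.
Positive ⇒ the second point lies to the east; separation 134.0°.

134.0° east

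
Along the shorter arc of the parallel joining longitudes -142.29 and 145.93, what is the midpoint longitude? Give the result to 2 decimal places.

-178.18°

Signed shortest Δλ from -142.29° to +145.93° is -71.78°.
Midpoint longitude = -142.29° + (-71.78°)/2 = -142.29° − 35.89° = -178.18°.
(The naïve average (-142.29 + +145.93)/2 = 1.82° is on the wrong side of the globe.)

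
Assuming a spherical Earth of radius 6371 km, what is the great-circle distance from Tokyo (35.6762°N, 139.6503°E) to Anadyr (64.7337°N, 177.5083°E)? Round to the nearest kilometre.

Δλ = 177.5083 − 139.6503 = 37.8580°.
Δφ = 64.7337 − 35.6762 = 29.0575°.
a = sin²(Δφ/2) + cos φ₁ · cos φ₂ · sin²(Δλ/2) = 0.099420.
c = 2·atan2(√a, √(1−a)) = 0.64157 rad → d = 6371·c ≈ 4087.42 km.

4087 km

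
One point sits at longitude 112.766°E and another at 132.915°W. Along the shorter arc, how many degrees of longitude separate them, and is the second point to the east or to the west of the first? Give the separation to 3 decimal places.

114.319° east

Raw difference: -132.915 − 112.766 = -245.681°.
Normalise into (−180°, 180°]: -245.681° + 360° = 114.319°.
Positive ⇒ the second point lies to the east; separation 114.319°.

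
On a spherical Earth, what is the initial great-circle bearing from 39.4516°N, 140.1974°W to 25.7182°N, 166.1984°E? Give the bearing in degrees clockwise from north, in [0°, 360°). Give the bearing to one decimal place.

Δλ = 166.1984 − -140.1974 = 306.3958°; wrapped into (−180°, 180°]: -53.6042°.
θ = atan2( sin Δλ · cos φ₂ , cos φ₁ · sin φ₂ − sin φ₁ · cos φ₂ · cos Δλ )
  = atan2(-0.72520, -0.00461) = -90.364° → normalised to [0°, 360°): 269.636°.

269.6°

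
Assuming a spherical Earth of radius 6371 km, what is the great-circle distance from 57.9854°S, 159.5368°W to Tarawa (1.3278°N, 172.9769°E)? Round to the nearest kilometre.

7030 km

Δλ = 172.9769 − -159.5368 = 332.5137°; wrapped into (−180°, 180°]: -27.4863°.
Δφ = 1.3278 − -57.9854 = 59.3132°.
a = sin²(Δφ/2) + cos φ₁ · cos φ₂ · sin²(Δλ/2) = 0.274740.
c = 2·atan2(√a, √(1−a)) = 1.10345 rad → d = 6371·c ≈ 7030.07 km.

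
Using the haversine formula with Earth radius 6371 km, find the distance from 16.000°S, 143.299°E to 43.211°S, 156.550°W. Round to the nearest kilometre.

Δλ = -156.550 − 143.299 = -299.849°; wrapped into (−180°, 180°]: 60.151°.
Δφ = -43.211 − -16.000 = -27.211°.
a = sin²(Δφ/2) + cos φ₁ · cos φ₂ · sin²(Δλ/2) = 0.231287.
c = 2·atan2(√a, √(1−a)) = 1.00341 rad → d = 6371·c ≈ 6392.75 km.

6393 km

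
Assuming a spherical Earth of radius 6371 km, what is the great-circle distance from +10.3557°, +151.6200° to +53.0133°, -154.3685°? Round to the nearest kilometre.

Δλ = -154.3685 − 151.6200 = -305.9885°; wrapped into (−180°, 180°]: 54.0115°.
Δφ = 53.0133 − 10.3557 = 42.6576°.
a = sin²(Δφ/2) + cos φ₁ · cos φ₂ · sin²(Δλ/2) = 0.254320.
c = 2·atan2(√a, √(1−a)) = 1.05715 rad → d = 6371·c ≈ 6735.08 km.

6735 km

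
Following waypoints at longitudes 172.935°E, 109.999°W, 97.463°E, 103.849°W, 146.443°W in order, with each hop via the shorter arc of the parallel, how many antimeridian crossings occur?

Leg 1: +172.935° → -109.999°, shortest Δλ = 77.066° (east) — crosses 180°.
Leg 2: -109.999° → +97.463°, shortest Δλ = -152.538° (west) — crosses 180°.
Leg 3: +97.463° → -103.849°, shortest Δλ = 158.688° (east) — crosses 180°.
Leg 4: -103.849° → -146.443°, shortest Δλ = -42.594° (west) — does not cross 180°.
Total crossings: 3.

3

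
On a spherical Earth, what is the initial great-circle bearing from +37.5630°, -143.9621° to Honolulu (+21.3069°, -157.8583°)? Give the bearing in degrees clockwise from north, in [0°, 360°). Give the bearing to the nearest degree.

Δλ = -157.8583 − -143.9621 = -13.8962°.
θ = atan2( sin Δλ · cos φ₂ , cos φ₁ · sin φ₂ − sin φ₁ · cos φ₂ · cos Δλ )
  = atan2(-0.22375, -0.26331) = -139.644° → normalised to [0°, 360°): 220.356°.

220°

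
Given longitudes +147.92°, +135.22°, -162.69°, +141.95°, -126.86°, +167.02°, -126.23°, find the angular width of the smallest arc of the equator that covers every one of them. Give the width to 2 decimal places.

Sort the longitudes: -162.69°, -126.86°, -126.23°, +135.22°, +141.95°, +147.92°, +167.02°.
Eastward gaps between consecutive values (wrapping around): 35.83°, 0.63°, 261.45°, 6.73°, 5.97°, 19.10°, 30.29°.
Largest gap = 261.45° ⇒ minimal covering band is its complement: 360° − 261.45° = 98.55°.
Band runs from +135.22° eastward to -126.23°, crossing the antimeridian.

98.55°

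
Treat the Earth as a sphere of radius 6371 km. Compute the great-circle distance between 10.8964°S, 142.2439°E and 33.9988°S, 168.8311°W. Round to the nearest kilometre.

Δλ = -168.8311 − 142.2439 = -311.0750°; wrapped into (−180°, 180°]: 48.9250°.
Δφ = -33.9988 − -10.8964 = -23.1024°.
a = sin²(Δφ/2) + cos φ₁ · cos φ₂ · sin²(Δλ/2) = 0.179697.
c = 2·atan2(√a, √(1−a)) = 0.87551 rad → d = 6371·c ≈ 5577.87 km.

5578 km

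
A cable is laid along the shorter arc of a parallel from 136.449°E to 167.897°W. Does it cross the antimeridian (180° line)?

Yes

Naïve |-167.897 − 136.449| = 304.346° > 180°, so the shorter arc goes the other way round — across 180°.
Signed shortest Δλ = ((-167.897 − 136.449 + 180) mod 360) − 180 = 55.654°.
Going east by 55.654° from +136.449° passes through 180° before reaching -167.897°.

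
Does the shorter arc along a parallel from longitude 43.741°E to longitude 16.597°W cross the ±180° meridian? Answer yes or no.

Signed shortest Δλ = ((-16.597 − 43.741 + 180) mod 360) − 180 = -60.338°.
Going west by 60.338° from +43.741° reaches -16.597° without touching 180°.

No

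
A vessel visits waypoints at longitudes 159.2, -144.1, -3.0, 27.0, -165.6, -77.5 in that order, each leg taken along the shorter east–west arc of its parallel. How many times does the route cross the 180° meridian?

2

Leg 1: +159.2° → -144.1°, shortest Δλ = 56.7° (east) — crosses 180°.
Leg 2: -144.1° → -3.0°, shortest Δλ = 141.1° (east) — does not cross 180°.
Leg 3: -3.0° → +27.0°, shortest Δλ = 30.0° (east) — does not cross 180°.
Leg 4: +27.0° → -165.6°, shortest Δλ = 167.4° (east) — crosses 180°.
Leg 5: -165.6° → -77.5°, shortest Δλ = 88.1° (east) — does not cross 180°.
Total crossings: 2.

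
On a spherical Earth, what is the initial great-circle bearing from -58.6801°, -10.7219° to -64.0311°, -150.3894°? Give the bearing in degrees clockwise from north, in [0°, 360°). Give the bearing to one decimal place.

Δλ = -150.3894 − -10.7219 = -139.6675°.
θ = atan2( sin Δλ · cos φ₂ , cos φ₁ · sin φ₂ − sin φ₁ · cos φ₂ · cos Δλ )
  = atan2(-0.28341, -0.75249) = -159.362° → normalised to [0°, 360°): 200.638°.

200.6°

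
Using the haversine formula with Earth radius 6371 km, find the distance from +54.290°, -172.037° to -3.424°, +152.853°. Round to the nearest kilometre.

Δλ = 152.853 − -172.037 = 324.890°; wrapped into (−180°, 180°]: -35.110°.
Δφ = -3.424 − 54.290 = -57.714°.
a = sin²(Δφ/2) + cos φ₁ · cos φ₂ · sin²(Δλ/2) = 0.285933.
c = 2·atan2(√a, √(1−a)) = 1.12837 rad → d = 6371·c ≈ 7188.84 km.

7189 km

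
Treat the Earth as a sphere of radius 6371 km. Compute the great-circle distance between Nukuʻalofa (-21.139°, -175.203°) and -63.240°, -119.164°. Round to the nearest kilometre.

6247 km

Δλ = -119.164 − -175.203 = 56.039°.
Δφ = -63.240 − -21.139 = -42.101°.
a = sin²(Δφ/2) + cos φ₁ · cos φ₂ · sin²(Δλ/2) = 0.221696.
c = 2·atan2(√a, √(1−a)) = 0.98050 rad → d = 6371·c ≈ 6246.76 km.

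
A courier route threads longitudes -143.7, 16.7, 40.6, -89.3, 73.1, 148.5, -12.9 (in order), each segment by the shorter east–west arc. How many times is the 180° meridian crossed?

Leg 1: -143.7° → +16.7°, shortest Δλ = 160.4° (east) — does not cross 180°.
Leg 2: +16.7° → +40.6°, shortest Δλ = 23.9° (east) — does not cross 180°.
Leg 3: +40.6° → -89.3°, shortest Δλ = -129.9° (west) — does not cross 180°.
Leg 4: -89.3° → +73.1°, shortest Δλ = 162.4° (east) — does not cross 180°.
Leg 5: +73.1° → +148.5°, shortest Δλ = 75.4° (east) — does not cross 180°.
Leg 6: +148.5° → -12.9°, shortest Δλ = -161.4° (west) — does not cross 180°.
Total crossings: 0.

0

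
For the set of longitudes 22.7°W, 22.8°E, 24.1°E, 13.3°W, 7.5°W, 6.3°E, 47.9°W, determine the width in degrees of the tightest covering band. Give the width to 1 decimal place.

72.0°

Sort the longitudes: -47.9°, -22.7°, -13.3°, -7.5°, +6.3°, +22.8°, +24.1°.
Eastward gaps between consecutive values (wrapping around): 25.2°, 9.4°, 5.8°, 13.8°, 16.5°, 1.3°, 288.0°.
Largest gap = 288.0° ⇒ minimal covering band is its complement: 360° − 288.0° = 72.0°.
Band runs from -47.9° eastward to +24.1°.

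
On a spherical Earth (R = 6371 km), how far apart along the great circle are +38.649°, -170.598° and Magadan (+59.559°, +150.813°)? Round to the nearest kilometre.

Δλ = 150.813 − -170.598 = 321.411°; wrapped into (−180°, 180°]: -38.589°.
Δφ = 59.559 − 38.649 = 20.910°.
a = sin²(Δφ/2) + cos φ₁ · cos φ₂ · sin²(Δλ/2) = 0.076130.
c = 2·atan2(√a, √(1−a)) = 0.55909 rad → d = 6371·c ≈ 3561.94 km.

3562 km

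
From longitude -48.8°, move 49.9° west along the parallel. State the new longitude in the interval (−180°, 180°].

Start at -48.8°; shift −49.9° → -98.7°.
-98.7° already lies in (−180°, 180°].

-98.7°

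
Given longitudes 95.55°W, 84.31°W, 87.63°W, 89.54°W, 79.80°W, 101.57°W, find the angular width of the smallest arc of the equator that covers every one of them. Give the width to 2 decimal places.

Sort the longitudes: -101.57°, -95.55°, -89.54°, -87.63°, -84.31°, -79.80°.
Eastward gaps between consecutive values (wrapping around): 6.02°, 6.01°, 1.91°, 3.32°, 4.51°, 338.23°.
Largest gap = 338.23° ⇒ minimal covering band is its complement: 360° − 338.23° = 21.77°.
Band runs from -101.57° eastward to -79.80°.

21.77°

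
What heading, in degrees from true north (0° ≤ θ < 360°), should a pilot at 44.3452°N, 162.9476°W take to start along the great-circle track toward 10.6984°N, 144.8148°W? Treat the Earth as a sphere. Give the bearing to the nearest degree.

150°

Δλ = -144.8148 − -162.9476 = 18.1328°.
θ = atan2( sin Δλ · cos φ₂ , cos φ₁ · sin φ₂ − sin φ₁ · cos φ₂ · cos Δλ )
  = atan2(0.30581, -0.51996) = 149.538° → normalised to [0°, 360°): 149.538°.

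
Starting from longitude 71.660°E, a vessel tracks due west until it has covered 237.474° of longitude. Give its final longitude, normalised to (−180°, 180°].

165.814°W

Start at +71.660°; shift −237.474° → -165.814°.
-165.814° already lies in (−180°, 180°].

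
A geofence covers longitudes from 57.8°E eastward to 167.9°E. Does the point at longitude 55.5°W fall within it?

No

Band width going east from +57.8° to +167.9°: ((167.9 − 57.8) mod 360) = 110.1°.
Offset of -55.5° east of the west edge: ((-55.5 − 57.8) mod 360) = 246.7°.
246.7° > 110.1° ⇒ outside.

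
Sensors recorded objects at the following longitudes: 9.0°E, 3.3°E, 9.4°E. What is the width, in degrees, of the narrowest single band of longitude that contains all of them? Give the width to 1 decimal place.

6.1°

Sort the longitudes: +3.3°, +9.0°, +9.4°.
Eastward gaps between consecutive values (wrapping around): 5.7°, 0.4°, 353.9°.
Largest gap = 353.9° ⇒ minimal covering band is its complement: 360° − 353.9° = 6.1°.
Band runs from +3.3° eastward to +9.4°.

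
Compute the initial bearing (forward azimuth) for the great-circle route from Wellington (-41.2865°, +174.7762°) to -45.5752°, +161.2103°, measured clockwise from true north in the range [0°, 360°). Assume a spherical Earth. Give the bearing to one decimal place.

241.9°

Δλ = 161.2103 − 174.7762 = -13.5659°.
θ = atan2( sin Δλ · cos φ₂ , cos φ₁ · sin φ₂ − sin φ₁ · cos φ₂ · cos Δλ )
  = atan2(-0.16419, -0.08767) = -118.100° → normalised to [0°, 360°): 241.900°.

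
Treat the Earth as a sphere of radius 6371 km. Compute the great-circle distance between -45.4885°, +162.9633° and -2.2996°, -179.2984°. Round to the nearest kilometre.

5105 km

Δλ = -179.2984 − 162.9633 = -342.2617°; wrapped into (−180°, 180°]: 17.7383°.
Δφ = -2.2996 − -45.4885 = 43.1889°.
a = sin²(Δφ/2) + cos φ₁ · cos φ₂ · sin²(Δλ/2) = 0.152101.
c = 2·atan2(√a, √(1−a)) = 0.80127 rad → d = 6371·c ≈ 5104.86 km.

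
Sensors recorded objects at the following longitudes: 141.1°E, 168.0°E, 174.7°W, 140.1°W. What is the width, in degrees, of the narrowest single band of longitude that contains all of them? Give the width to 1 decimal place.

Sort the longitudes: -174.7°, -140.1°, +141.1°, +168.0°.
Eastward gaps between consecutive values (wrapping around): 34.6°, 281.2°, 26.9°, 17.3°.
Largest gap = 281.2° ⇒ minimal covering band is its complement: 360° − 281.2° = 78.8°.
Band runs from +141.1° eastward to -140.1°, crossing the antimeridian.

78.8°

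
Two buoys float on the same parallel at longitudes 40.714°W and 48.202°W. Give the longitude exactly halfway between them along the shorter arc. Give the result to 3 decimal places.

44.458°W

Signed shortest Δλ from -40.714° to -48.202° is -7.488°.
Midpoint longitude = -40.714° + (-7.488°)/2 = -40.714° − 3.744° = -44.458°.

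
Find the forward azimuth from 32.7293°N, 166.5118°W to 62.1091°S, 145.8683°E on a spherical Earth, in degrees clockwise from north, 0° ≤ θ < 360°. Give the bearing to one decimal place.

200.7°

Δλ = 145.8683 − -166.5118 = 312.3801°; wrapped into (−180°, 180°]: -47.6199°.
θ = atan2( sin Δλ · cos φ₂ , cos φ₁ · sin φ₂ − sin φ₁ · cos φ₂ · cos Δλ )
  = atan2(-0.34555, -0.91400) = -159.290° → normalised to [0°, 360°): 200.710°.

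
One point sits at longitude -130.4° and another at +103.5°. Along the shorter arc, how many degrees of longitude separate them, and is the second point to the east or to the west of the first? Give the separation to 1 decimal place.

Raw difference: 103.5 − -130.4 = 233.9°.
Normalise into (−180°, 180°]: 233.9° − 360° = -126.1°.
Negative ⇒ the second point lies to the west; separation 126.1°.

126.1° west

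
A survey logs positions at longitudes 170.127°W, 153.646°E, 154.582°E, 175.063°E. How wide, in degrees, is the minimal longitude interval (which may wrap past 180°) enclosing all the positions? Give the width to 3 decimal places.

36.227°

Sort the longitudes: -170.127°, +153.646°, +154.582°, +175.063°.
Eastward gaps between consecutive values (wrapping around): 323.773°, 0.936°, 20.481°, 14.810°.
Largest gap = 323.773° ⇒ minimal covering band is its complement: 360° − 323.773° = 36.227°.
Band runs from +153.646° eastward to -170.127°, crossing the antimeridian.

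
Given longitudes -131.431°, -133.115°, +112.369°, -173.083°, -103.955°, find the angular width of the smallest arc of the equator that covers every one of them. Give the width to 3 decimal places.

Sort the longitudes: -173.083°, -133.115°, -131.431°, -103.955°, +112.369°.
Eastward gaps between consecutive values (wrapping around): 39.968°, 1.684°, 27.476°, 216.324°, 74.548°.
Largest gap = 216.324° ⇒ minimal covering band is its complement: 360° − 216.324° = 143.676°.
Band runs from +112.369° eastward to -103.955°, crossing the antimeridian.

143.676°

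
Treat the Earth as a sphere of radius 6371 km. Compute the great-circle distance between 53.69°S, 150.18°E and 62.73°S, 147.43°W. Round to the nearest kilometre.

Δλ = -147.43 − 150.18 = -297.61°; wrapped into (−180°, 180°]: 62.39°.
Δφ = -62.73 − -53.69 = -9.04°.
a = sin²(Δφ/2) + cos φ₁ · cos φ₂ · sin²(Δλ/2) = 0.078998.
c = 2·atan2(√a, √(1−a)) = 0.56981 rad → d = 6371·c ≈ 3630.24 km.

3630 km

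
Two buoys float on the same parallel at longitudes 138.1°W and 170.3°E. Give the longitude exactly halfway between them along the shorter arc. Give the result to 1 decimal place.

163.9°W

Signed shortest Δλ from -138.1° to +170.3° is -51.6°.
Midpoint longitude = -138.1° + (-51.6°)/2 = -138.1° − 25.8° = -163.9°.
(The naïve average (-138.1 + +170.3)/2 = 16.1° is on the wrong side of the globe.)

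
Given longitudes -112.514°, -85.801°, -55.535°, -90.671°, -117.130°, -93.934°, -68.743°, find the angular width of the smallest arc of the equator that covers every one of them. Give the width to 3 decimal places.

Sort the longitudes: -117.130°, -112.514°, -93.934°, -90.671°, -85.801°, -68.743°, -55.535°.
Eastward gaps between consecutive values (wrapping around): 4.616°, 18.580°, 3.263°, 4.870°, 17.058°, 13.208°, 298.405°.
Largest gap = 298.405° ⇒ minimal covering band is its complement: 360° − 298.405° = 61.595°.
Band runs from -117.130° eastward to -55.535°.

61.595°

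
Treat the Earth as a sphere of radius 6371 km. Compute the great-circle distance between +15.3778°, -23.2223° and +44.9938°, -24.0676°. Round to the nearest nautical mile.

Δλ = -24.0676 − -23.2223 = -0.8453°.
Δφ = 44.9938 − 15.3778 = 29.6160°.
a = sin²(Δφ/2) + cos φ₁ · cos φ₂ · sin²(Δλ/2) = 0.065359.
c = 2·atan2(√a, √(1−a)) = 0.51705 rad → d = 6371·c ≈ 3294.11 km ≈ 1778.67 nmi.

1779 nmi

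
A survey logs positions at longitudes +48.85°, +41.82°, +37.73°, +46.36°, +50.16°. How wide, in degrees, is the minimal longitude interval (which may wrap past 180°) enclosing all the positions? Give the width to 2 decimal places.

12.43°

Sort the longitudes: +37.73°, +41.82°, +46.36°, +48.85°, +50.16°.
Eastward gaps between consecutive values (wrapping around): 4.09°, 4.54°, 2.49°, 1.31°, 347.57°.
Largest gap = 347.57° ⇒ minimal covering band is its complement: 360° − 347.57° = 12.43°.
Band runs from +37.73° eastward to +50.16°.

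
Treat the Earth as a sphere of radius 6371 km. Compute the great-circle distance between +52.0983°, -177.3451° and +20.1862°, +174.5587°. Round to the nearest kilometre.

3617 km

Δλ = 174.5587 − -177.3451 = 351.9038°; wrapped into (−180°, 180°]: -8.0962°.
Δφ = 20.1862 − 52.0983 = -31.9121°.
a = sin²(Δφ/2) + cos φ₁ · cos φ₂ · sin²(Δλ/2) = 0.078443.
c = 2·atan2(√a, √(1−a)) = 0.56775 rad → d = 6371·c ≈ 3617.13 km.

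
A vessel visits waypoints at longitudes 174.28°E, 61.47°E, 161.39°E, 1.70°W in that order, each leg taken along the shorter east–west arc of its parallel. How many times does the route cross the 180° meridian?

0

Leg 1: +174.28° → +61.47°, shortest Δλ = -112.81° (west) — does not cross 180°.
Leg 2: +61.47° → +161.39°, shortest Δλ = 99.92° (east) — does not cross 180°.
Leg 3: +161.39° → -1.70°, shortest Δλ = -163.09° (west) — does not cross 180°.
Total crossings: 0.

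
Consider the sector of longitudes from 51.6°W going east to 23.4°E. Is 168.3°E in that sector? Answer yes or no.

Band width going east from -51.6° to +23.4°: ((23.4 − -51.6) mod 360) = 75.0°.
Offset of +168.3° east of the west edge: ((168.3 − -51.6) mod 360) = 219.9°.
219.9° > 75.0° ⇒ outside.

No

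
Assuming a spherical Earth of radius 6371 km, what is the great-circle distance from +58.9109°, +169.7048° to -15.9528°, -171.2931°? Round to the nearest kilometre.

Δλ = -171.2931 − 169.7048 = -340.9979°; wrapped into (−180°, 180°]: 19.0021°.
Δφ = -15.9528 − 58.9109 = -74.8637°.
a = sin²(Δφ/2) + cos φ₁ · cos φ₂ · sin²(Δλ/2) = 0.382969.
c = 2·atan2(√a, √(1−a)) = 1.33454 rad → d = 6371·c ≈ 8502.38 km.

8502 km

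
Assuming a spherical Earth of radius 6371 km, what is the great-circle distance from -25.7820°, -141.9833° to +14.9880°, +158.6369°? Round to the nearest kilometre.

7861 km

Δλ = 158.6369 − -141.9833 = 300.6202°; wrapped into (−180°, 180°]: -59.3798°.
Δφ = 14.9880 − -25.7820 = 40.7700°.
a = sin²(Δφ/2) + cos φ₁ · cos φ₂ · sin²(Δλ/2) = 0.334723.
c = 2·atan2(√a, √(1−a)) = 1.23391 rad → d = 6371·c ≈ 7861.21 km.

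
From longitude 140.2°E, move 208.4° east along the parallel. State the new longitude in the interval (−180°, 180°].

11.4°W

Start at +140.2°; shift +208.4° → +348.6°.
+348.6° lies outside (−180°, 180°]; subtract 360° → -11.4°.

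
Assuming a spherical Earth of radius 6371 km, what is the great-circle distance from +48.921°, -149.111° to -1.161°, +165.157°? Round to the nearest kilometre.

Δλ = 165.157 − -149.111 = 314.268°; wrapped into (−180°, 180°]: -45.732°.
Δφ = -1.161 − 48.921 = -50.082°.
a = sin²(Δφ/2) + cos φ₁ · cos φ₂ · sin²(Δλ/2) = 0.278351.
c = 2·atan2(√a, √(1−a)) = 1.11152 rad → d = 6371·c ≈ 7081.51 km.

7082 km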